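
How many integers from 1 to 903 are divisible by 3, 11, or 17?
⌊903/3⌋+⌊903/11⌋+⌊903/17⌋ - ⌊903/33⌋-⌊903/51⌋-⌊903/187⌋ + ⌊903/561⌋ = 301+82+53 - 27-17-4 + 1 = 389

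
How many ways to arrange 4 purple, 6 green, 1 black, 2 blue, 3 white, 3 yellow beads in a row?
19! / (4! × 6! × 1! × 2! × 3! × 3!) = 97772875200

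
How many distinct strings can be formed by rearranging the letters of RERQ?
4! / (1! × 1! × 2!) = 12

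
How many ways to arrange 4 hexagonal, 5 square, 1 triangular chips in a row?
10! / (4! × 5! × 1!) = 1260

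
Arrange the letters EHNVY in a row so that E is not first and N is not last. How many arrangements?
By inclusion-exclusion: 5! - 2×(5-1)! + (5-2)! = 120 - 48 + 6 = 78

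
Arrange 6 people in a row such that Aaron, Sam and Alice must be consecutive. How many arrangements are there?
Treat the 3 as one block: (6-3+1)! × 3! = 24 × 6 = 144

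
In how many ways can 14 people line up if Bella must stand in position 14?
Fix one position: (14-1)! = 6227020800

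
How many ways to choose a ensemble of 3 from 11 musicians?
C(11,3) = 11!/(3!×8!) = 165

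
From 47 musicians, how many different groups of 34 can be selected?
C(47,34) = 47!/(34!×13!) = 140676848445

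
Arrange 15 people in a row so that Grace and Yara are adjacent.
Treat as block: (15-1)! × 2! = 87178291200 × 2 = 174356582400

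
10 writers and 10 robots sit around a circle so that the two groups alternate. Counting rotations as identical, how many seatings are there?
Fix one of the writers: (10-1)! ways for the remaining writers, × 10! ways for the robots = 362880 × 3628800 = 1316818944000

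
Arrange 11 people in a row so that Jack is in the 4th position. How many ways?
Fix one position: (11-1)! = 3628800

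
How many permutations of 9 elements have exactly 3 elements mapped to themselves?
Choose the 3 fixed points C(9,3) = 84, derange the rest: !6 = Σ_{j=0}^{6} (-1)^j·6!/j! = 720 - 720 + 360 - 120 + 30 - 6 + 1 = 265. Product = 84 × 265 = 22260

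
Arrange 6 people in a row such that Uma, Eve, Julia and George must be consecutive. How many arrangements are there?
Treat the 4 as one block: (6-4+1)! × 4! = 6 × 24 = 144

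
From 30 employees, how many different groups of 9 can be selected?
C(30,9) = 30!/(9!×21!) = 14307150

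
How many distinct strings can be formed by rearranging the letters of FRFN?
4! / (1! × 2! × 1!) = 12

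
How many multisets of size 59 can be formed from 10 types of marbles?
C(59+10-1, 10-1) = C(68, 9) = 49280065120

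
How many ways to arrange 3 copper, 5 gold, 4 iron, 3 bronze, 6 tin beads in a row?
21! / (3! × 5! × 4! × 3! × 6!) = 684410126400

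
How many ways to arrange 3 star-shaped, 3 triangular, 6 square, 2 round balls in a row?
14! / (3! × 3! × 6! × 2!) = 1681680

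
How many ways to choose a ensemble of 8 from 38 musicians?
C(38,8) = 38!/(8!×30!) = 48903492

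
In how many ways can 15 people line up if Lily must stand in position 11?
Fix one position: (15-1)! = 87178291200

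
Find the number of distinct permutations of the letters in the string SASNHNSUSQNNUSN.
15! / (1! × 5! × 1! × 5! × 1! × 2!) = 45405360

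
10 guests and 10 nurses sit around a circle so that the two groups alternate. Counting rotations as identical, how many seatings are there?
Fix one of the guests: (10-1)! ways for the remaining guests, × 10! ways for the nurses = 362880 × 3628800 = 1316818944000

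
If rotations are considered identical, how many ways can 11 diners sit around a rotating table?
Circular: fix one position, arrange the rest. (11-1)! = 3628800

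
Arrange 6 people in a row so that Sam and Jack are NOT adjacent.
Total - adjacent = 6! - (6-1)!×2 = 720 - 240 = 480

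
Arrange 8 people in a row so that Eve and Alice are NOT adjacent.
Total - adjacent = 8! - (8-1)!×2 = 40320 - 10080 = 30240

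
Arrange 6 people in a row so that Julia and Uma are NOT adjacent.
Total - adjacent = 6! - (6-1)!×2 = 720 - 240 = 480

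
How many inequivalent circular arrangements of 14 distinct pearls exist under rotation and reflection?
(14-1)!/2 = 6227020800/2 = 3113510400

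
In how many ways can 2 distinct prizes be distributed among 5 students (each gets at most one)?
P(5,2) = 5!/(5-2)! = 20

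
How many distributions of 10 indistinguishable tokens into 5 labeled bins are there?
C(10+5-1, 5-1) = C(14, 4) = 1001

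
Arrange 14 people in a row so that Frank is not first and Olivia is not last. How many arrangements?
By inclusion-exclusion: 14! - 2×(14-1)! + (14-2)! = 87178291200 - 12454041600 + 479001600 = 75203251200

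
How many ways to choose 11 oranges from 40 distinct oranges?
C(40,11) = 40!/(11!×29!) = 2311801440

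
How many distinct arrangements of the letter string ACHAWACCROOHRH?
14! / (3! × 3! × 3! × 2! × 1! × 2!) = 100900800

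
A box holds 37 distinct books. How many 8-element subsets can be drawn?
C(37,8) = 37!/(8!×29!) = 38608020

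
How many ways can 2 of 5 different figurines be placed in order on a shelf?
P(5,2) = 5!/(5-2)! = 20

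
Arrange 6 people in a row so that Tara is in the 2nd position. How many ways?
Fix one position: (6-1)! = 120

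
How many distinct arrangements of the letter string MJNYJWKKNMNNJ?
13! / (2! × 3! × 1! × 2! × 1! × 4!) = 10810800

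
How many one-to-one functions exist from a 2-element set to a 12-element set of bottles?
P(12,2) = 12!/(12-2)! = 132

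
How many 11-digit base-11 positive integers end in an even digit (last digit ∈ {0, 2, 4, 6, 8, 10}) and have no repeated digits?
Last∈{0,2,4,6,8,10}. Last=0: 3628800. Last nonzero: 5×9×P(9,9) = 16329600. Total = 19958400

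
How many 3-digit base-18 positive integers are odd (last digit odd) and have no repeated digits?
Last∈{1,3,5,7,9,11,13,15,17}. Last=0: 0. Last nonzero: 9×16×P(16,1) = 2304. Total = 2304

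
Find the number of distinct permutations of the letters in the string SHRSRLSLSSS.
11! / (2! × 6! × 1! × 2!) = 13860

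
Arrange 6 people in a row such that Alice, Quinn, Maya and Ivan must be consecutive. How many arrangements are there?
Treat the 4 as one block: (6-4+1)! × 4! = 6 × 24 = 144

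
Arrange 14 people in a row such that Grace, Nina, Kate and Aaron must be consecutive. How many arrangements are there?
Treat the 4 as one block: (14-4+1)! × 4! = 39916800 × 24 = 958003200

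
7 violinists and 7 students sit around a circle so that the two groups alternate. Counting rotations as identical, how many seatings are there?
Fix one of the violinists: (7-1)! ways for the remaining violinists, × 7! ways for the students = 720 × 5040 = 3628800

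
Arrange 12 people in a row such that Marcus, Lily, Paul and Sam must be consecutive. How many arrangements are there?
Treat the 4 as one block: (12-4+1)! × 4! = 362880 × 24 = 8709120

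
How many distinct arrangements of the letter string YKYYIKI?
7! / (2! × 2! × 3!) = 210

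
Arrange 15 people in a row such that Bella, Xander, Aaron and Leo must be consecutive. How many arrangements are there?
Treat the 4 as one block: (15-4+1)! × 4! = 479001600 × 24 = 11496038400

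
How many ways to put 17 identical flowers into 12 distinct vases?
C(17+12-1, 12-1) = C(28, 11) = 21474180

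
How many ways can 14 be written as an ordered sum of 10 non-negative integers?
C(14+10-1, 10-1) = C(23, 9) = 817190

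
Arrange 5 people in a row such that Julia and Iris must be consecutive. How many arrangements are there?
Treat the 2 as one block: (5-2+1)! × 2! = 24 × 2 = 48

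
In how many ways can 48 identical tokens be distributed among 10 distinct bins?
C(48+10-1, 10-1) = C(57, 9) = 8996462475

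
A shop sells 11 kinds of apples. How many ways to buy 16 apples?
C(16+11-1, 11-1) = C(26, 10) = 5311735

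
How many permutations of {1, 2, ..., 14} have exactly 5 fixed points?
Choose the 5 fixed points C(14,5) = 2002, derange the rest: !9 = Σ_{j=0}^{9} (-1)^j·9!/j! = 362880 - 362880 + 181440 - 60480 + 15120 - 3024 + 504 - 72 + 9 - 1 = 133496. Product = 2002 × 133496 = 267258992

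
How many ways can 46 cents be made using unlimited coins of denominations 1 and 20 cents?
Coefficient of x^46 in 1/(1-x^1) · 1/(1-x^20). Use j coins of 20 for j = 0..⌊46/20⌋ = 2, the rest in 1s: 2 + 1 = 3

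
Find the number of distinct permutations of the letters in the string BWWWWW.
6! / (5! × 1!) = 6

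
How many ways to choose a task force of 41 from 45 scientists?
C(45,41) = 45!/(41!×4!) = 148995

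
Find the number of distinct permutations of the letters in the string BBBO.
4! / (1! × 3!) = 4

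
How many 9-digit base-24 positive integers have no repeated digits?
First digit: 23 choices (nonzero). Then descending: 23 × 23 × 22 × 21 × 20 × 19 × 18 × 17 × 16 = 454697591040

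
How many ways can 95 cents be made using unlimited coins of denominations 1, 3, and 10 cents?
Coefficient of x^95 in 1/(1-x^1) · 1/(1-x^3) · 1/(1-x^10). Case on j = number of 10-cent coins (j = 0..9); remainder r = 95 - 10j is made from {1,3} in ⌊r/3⌋+1 ways. r = 95, 85, 75, 65, 55, 45, 35, 25, 15, 5 → 32 + 29 + 26 + 22 + 19 + 16 + 12 + 9 + 6 + 2 = 173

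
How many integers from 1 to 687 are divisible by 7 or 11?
⌊687/7⌋ + ⌊687/11⌋ - ⌊687/77⌋ = 98 + 62 - 8 = 152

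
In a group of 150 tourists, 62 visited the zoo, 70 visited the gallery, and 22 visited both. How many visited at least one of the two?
|A∪B| = |A| + |B| - |A∩B| = 62 + 70 - 22 = 110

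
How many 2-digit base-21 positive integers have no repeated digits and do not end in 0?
Last digit: 20 nonzero choices. First digit: 19 (nonzero, ≠last). Middle 0: P(19,0) = 1. Total = 380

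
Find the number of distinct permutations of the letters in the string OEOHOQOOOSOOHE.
14! / (1! × 1! × 2! × 2! × 8!) = 540540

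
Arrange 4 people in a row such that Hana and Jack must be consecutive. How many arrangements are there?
Treat the 2 as one block: (4-2+1)! × 2! = 6 × 2 = 12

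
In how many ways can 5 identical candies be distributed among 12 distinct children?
C(5+12-1, 12-1) = C(16, 11) = 4368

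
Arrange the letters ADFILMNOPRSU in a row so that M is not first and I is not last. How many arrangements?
By inclusion-exclusion: 12! - 2×(12-1)! + (12-2)! = 479001600 - 79833600 + 3628800 = 402796800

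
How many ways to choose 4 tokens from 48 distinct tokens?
C(48,4) = 48!/(4!×44!) = 194580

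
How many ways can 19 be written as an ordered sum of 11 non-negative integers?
C(19+11-1, 11-1) = C(29, 10) = 20030010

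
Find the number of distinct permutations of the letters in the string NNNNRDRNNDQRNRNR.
16! / (5! × 8! × 2! × 1!) = 2162160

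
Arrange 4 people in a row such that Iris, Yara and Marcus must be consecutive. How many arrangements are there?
Treat the 3 as one block: (4-3+1)! × 3! = 2 × 6 = 12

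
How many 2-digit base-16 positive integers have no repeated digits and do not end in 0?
Last digit: 15 nonzero choices. First digit: 14 (nonzero, ≠last). Middle 0: P(14,0) = 1. Total = 210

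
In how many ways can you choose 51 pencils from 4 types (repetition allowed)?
C(51+4-1, 4-1) = C(54, 3) = 24804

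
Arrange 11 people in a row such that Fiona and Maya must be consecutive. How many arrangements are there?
Treat the 2 as one block: (11-2+1)! × 2! = 3628800 × 2 = 7257600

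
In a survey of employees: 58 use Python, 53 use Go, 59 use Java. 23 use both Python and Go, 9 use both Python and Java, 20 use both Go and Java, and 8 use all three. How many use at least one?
|A∪B∪C| = 58+53+59-23-9-20+8 = 126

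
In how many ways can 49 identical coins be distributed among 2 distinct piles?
C(49+2-1, 2-1) = C(50, 1) = 50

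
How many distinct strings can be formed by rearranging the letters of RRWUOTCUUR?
10! / (1! × 3! × 1! × 1! × 1! × 3!) = 100800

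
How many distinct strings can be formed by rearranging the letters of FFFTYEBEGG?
10! / (1! × 1! × 2! × 3! × 1! × 2!) = 151200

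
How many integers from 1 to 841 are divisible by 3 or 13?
⌊841/3⌋ + ⌊841/13⌋ - ⌊841/39⌋ = 280 + 64 - 21 = 323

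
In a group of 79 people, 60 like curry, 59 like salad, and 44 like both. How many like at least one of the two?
|A∪B| = |A| + |B| - |A∩B| = 60 + 59 - 44 = 75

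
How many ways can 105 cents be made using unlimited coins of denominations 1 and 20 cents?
Coefficient of x^105 in 1/(1-x^1) · 1/(1-x^20). Use j coins of 20 for j = 0..⌊105/20⌋ = 5, the rest in 1s: 5 + 1 = 6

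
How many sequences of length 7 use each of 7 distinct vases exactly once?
7! = 5040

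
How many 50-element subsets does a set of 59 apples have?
C(59,50) = 59!/(50!×9!) = 12565671261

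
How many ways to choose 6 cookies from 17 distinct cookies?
C(17,6) = 17!/(6!×11!) = 12376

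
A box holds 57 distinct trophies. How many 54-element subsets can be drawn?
C(57,54) = 57!/(54!×3!) = 29260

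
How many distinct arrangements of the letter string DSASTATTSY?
10! / (3! × 1! × 2! × 3! × 1!) = 50400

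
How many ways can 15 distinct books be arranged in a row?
15! = 1307674368000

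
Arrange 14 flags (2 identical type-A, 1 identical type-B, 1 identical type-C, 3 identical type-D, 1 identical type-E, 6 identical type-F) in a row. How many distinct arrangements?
14! / (2! × 1! × 1! × 3! × 1! × 6!) = 10090080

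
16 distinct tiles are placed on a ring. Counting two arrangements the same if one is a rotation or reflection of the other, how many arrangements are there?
(16-1)!/2 = 1307674368000/2 = 653837184000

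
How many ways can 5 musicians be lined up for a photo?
5! = 120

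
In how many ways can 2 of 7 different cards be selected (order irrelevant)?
C(7,2) = 7!/(2!×5!) = 21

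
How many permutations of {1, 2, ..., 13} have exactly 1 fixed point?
Choose the 1 fixed point C(13,1) = 13, derange the rest: !12 = Σ_{j=0}^{12} (-1)^j·12!/j! = 479001600 - 479001600 + 239500800 - 79833600 + 19958400 - 3991680 + 665280 - 95040 + 11880 - 1320 + 132 - 12 + 1 = 176214841. Product = 13 × 176214841 = 2290792933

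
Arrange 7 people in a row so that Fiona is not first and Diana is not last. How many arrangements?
By inclusion-exclusion: 7! - 2×(7-1)! + (7-2)! = 5040 - 1440 + 120 = 3720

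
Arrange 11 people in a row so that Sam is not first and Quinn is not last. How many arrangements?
By inclusion-exclusion: 11! - 2×(11-1)! + (11-2)! = 39916800 - 7257600 + 362880 = 33022080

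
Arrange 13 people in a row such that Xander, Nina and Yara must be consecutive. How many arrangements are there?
Treat the 3 as one block: (13-3+1)! × 3! = 39916800 × 6 = 239500800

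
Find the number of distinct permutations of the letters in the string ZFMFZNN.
7! / (2! × 1! × 2! × 2!) = 630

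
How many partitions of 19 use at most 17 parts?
By conjugation, equals partitions of 19 into parts ≤ 17. Let r_j(i) = number of partitions of i into parts ≤ j, for i = 0..19. r_1(i) = 1 for all i; r_j(i) = r_{j-1}(i) + r_j(i-j). Rows j = 2..17: ≤2: 1 1 2 2 3 3 4 4 5 5 6 6 7 7 8 8 9 9 10 10; ≤3: 1 1 2 3 4 5 7 8 10 12 14 16 19 21 24 27 30 33 37 40; ≤4: 1 1 2 3 5 6 9 11 15 18 23 27 34 39 47 54 64 72 84 94; ≤5: 1 1 2 3 5 7 10 13 18 23 30 37 47 57 70 84 101 119 141 164; ≤6: 1 1 2 3 5 7 11 14 20 26 35 44 58 71 90 110 136 163 199 235; ≤7: 1 1 2 3 5 7 11 15 21 28 38 49 65 82 105 131 164 201 248 300; ≤8: 1 1 2 3 5 7 11 15 22 29 40 52 70 89 116 146 186 230 288 352; ≤9: 1 1 2 3 5 7 11 15 22 30 41 54 73 94 123 157 201 252 318 393; ≤10: 1 1 2 3 5 7 11 15 22 30 42 55 75 97 128 164 212 267 340 423; ≤11: 1 1 2 3 5 7 11 15 22 30 42 56 76 99 131 169 219 278 355 445; ≤12: 1 1 2 3 5 7 11 15 22 30 42 56 77 100 133 172 224 285 366 460; ≤13: 1 1 2 3 5 7 11 15 22 30 42 56 77 101 134 174 227 290 373 471; ≤14: 1 1 2 3 5 7 11 15 22 30 42 56 77 101 135 175 229 293 378 478; ≤15: 1 1 2 3 5 7 11 15 22 30 42 56 77 101 135 176 230 295 381 483; ≤16: 1 1 2 3 5 7 11 15 22 30 42 56 77 101 135 176 231 296 383 486; ≤17: 1 1 2 3 5 7 11 15 22 30 42 56 77 101 135 176 231 297 384 488. r_17(19) = 488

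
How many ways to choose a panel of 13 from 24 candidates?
C(24,13) = 24!/(13!×11!) = 2496144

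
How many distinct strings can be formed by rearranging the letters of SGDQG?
5! / (2! × 1! × 1! × 1!) = 60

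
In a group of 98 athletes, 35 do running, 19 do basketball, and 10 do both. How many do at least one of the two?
|A∪B| = |A| + |B| - |A∩B| = 35 + 19 - 10 = 44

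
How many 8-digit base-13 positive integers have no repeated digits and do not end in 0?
Last digit: 12 nonzero choices. First digit: 11 (nonzero, ≠last). Middle 6: P(11,6) = 332640. Total = 43908480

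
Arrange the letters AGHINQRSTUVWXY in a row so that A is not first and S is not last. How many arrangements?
By inclusion-exclusion: 14! - 2×(14-1)! + (14-2)! = 87178291200 - 12454041600 + 479001600 = 75203251200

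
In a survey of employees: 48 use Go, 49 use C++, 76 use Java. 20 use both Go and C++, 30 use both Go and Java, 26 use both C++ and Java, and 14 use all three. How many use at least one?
|A∪B∪C| = 48+49+76-20-30-26+14 = 111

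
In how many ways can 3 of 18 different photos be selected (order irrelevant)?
C(18,3) = 18!/(3!×15!) = 816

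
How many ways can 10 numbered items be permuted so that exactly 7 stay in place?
Choose the 7 fixed points C(10,7) = 120, derange the rest: !3 = Σ_{j=0}^{3} (-1)^j·3!/j! = 6 - 6 + 3 - 1 = 2. Product = 120 × 2 = 240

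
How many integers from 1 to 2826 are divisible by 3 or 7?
⌊2826/3⌋ + ⌊2826/7⌋ - ⌊2826/21⌋ = 942 + 403 - 134 = 1211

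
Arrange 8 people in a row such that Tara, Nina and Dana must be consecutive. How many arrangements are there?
Treat the 3 as one block: (8-3+1)! × 3! = 720 × 6 = 4320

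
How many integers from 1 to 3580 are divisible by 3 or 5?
⌊3580/3⌋ + ⌊3580/5⌋ - ⌊3580/15⌋ = 1193 + 716 - 238 = 1671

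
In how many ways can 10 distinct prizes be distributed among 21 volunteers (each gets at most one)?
P(21,10) = 21!/(21-10)! = 1279935820800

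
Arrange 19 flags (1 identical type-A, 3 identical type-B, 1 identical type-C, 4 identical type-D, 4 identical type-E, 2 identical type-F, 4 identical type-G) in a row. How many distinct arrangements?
19! / (1! × 3! × 1! × 4! × 4! × 2! × 4!) = 733296564000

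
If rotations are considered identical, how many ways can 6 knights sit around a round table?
Circular: fix one position, arrange the rest. (6-1)! = 120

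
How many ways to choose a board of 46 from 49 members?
C(49,46) = 49!/(46!×3!) = 18424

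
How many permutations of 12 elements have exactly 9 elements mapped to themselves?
Choose the 9 fixed points C(12,9) = 220, derange the rest: !3 = Σ_{j=0}^{3} (-1)^j·3!/j! = 6 - 6 + 3 - 1 = 2. Product = 220 × 2 = 440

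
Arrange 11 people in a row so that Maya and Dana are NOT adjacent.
Total - adjacent = 11! - (11-1)!×2 = 39916800 - 7257600 = 32659200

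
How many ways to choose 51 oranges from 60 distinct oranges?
C(60,51) = 60!/(51!×9!) = 14783142660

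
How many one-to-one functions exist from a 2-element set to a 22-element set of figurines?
P(22,2) = 22!/(22-2)! = 462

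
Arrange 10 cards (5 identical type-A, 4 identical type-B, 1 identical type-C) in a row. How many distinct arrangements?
10! / (5! × 4! × 1!) = 1260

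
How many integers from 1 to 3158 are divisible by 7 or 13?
⌊3158/7⌋ + ⌊3158/13⌋ - ⌊3158/91⌋ = 451 + 242 - 34 = 659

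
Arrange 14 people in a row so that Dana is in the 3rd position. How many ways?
Fix one position: (14-1)! = 6227020800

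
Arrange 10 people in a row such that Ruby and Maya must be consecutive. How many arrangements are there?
Treat the 2 as one block: (10-2+1)! × 2! = 362880 × 2 = 725760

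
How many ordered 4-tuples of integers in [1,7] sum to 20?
Coefficient of x^20 in (x + x² + ... + x^7)^4. By inclusion-exclusion on dice exceeding 7: Σ_j (-1)^j C(4,j)·C(20-1-7j, 3) = C(4,0)·C(19,3) - C(4,1)·C(12,3) + C(4,2)·C(5,3) = 1·969 - 4·220 + 6·10 = 149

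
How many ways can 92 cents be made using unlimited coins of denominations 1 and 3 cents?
Coefficient of x^92 in 1/(1-x^1) · 1/(1-x^3). Use j coins of 3 for j = 0..⌊92/3⌋ = 30, the rest in 1s: 30 + 1 = 31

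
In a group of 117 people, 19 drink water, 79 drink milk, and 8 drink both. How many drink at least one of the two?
|A∪B| = |A| + |B| - |A∩B| = 19 + 79 - 8 = 90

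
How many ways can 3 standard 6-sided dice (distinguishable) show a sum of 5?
Coefficient of x^5 in (x + x² + ... + x^6)^3. By inclusion-exclusion on dice exceeding 6: Σ_j (-1)^j C(3,j)·C(5-1-6j, 2) = C(3,0)·C(4,2) = 1·6 = 6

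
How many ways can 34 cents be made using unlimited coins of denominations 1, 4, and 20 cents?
Coefficient of x^34 in 1/(1-x^1) · 1/(1-x^4) · 1/(1-x^20). Case on j = number of 20-cent coins (j = 0..1); remainder r = 34 - 20j is made from {1,4} in ⌊r/4⌋+1 ways. r = 34, 14 → 9 + 4 = 13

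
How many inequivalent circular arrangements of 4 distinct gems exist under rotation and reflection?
(4-1)!/2 = 6/2 = 3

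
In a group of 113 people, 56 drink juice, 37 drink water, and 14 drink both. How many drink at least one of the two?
|A∪B| = |A| + |B| - |A∩B| = 56 + 37 - 14 = 79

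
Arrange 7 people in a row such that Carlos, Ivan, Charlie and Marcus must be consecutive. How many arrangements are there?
Treat the 4 as one block: (7-4+1)! × 4! = 24 × 24 = 576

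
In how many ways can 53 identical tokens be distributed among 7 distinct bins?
C(53+7-1, 7-1) = C(59, 6) = 45057474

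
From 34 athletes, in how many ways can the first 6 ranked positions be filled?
P(34,6) = 34!/(34-6)! = 968330880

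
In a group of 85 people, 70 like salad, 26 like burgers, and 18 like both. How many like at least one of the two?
|A∪B| = |A| + |B| - |A∩B| = 70 + 26 - 18 = 78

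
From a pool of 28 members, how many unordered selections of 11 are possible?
C(28,11) = 28!/(11!×17!) = 21474180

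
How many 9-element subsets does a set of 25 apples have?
C(25,9) = 25!/(9!×16!) = 2042975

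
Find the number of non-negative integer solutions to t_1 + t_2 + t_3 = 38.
C(38+3-1, 3-1) = C(40, 2) = 780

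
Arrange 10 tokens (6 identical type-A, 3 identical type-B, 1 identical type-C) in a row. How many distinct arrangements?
10! / (6! × 3! × 1!) = 840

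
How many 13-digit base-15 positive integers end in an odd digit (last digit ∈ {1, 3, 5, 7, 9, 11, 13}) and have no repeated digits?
Last∈{1,3,5,7,9,11,13}. Last=0: 0. Last nonzero: 7×13×P(13,11) = 283329446400. Total = 283329446400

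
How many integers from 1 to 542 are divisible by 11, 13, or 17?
⌊542/11⌋+⌊542/13⌋+⌊542/17⌋ - ⌊542/143⌋-⌊542/187⌋-⌊542/221⌋ + ⌊542/2431⌋ = 49+41+31 - 3-2-2 + 0 = 114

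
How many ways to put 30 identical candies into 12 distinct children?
C(30+12-1, 12-1) = C(41, 11) = 3159461968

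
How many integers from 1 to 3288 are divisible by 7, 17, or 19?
⌊3288/7⌋+⌊3288/17⌋+⌊3288/19⌋ - ⌊3288/119⌋-⌊3288/133⌋-⌊3288/323⌋ + ⌊3288/2261⌋ = 469+193+173 - 27-24-10 + 1 = 775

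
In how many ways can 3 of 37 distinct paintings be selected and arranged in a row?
P(37,3) = 37!/(37-3)! = 46620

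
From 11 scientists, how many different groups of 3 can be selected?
C(11,3) = 11!/(3!×8!) = 165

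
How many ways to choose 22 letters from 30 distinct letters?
C(30,22) = 30!/(22!×8!) = 5852925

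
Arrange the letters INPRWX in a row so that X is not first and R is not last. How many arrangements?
By inclusion-exclusion: 6! - 2×(6-1)! + (6-2)! = 720 - 240 + 24 = 504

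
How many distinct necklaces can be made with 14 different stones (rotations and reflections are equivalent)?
(14-1)!/2 = 6227020800/2 = 3113510400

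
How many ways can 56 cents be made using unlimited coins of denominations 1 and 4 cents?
Coefficient of x^56 in 1/(1-x^1) · 1/(1-x^4). Use j coins of 4 for j = 0..⌊56/4⌋ = 14, the rest in 1s: 14 + 1 = 15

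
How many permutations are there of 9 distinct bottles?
9! = 362880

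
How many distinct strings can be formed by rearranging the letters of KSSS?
4! / (1! × 3!) = 4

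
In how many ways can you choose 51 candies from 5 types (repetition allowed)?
C(51+5-1, 5-1) = C(55, 4) = 341055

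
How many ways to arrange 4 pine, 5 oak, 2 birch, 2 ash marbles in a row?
13! / (4! × 5! × 2! × 2!) = 540540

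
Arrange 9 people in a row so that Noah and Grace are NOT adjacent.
Total - adjacent = 9! - (9-1)!×2 = 362880 - 80640 = 282240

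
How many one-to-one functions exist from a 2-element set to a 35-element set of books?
P(35,2) = 35!/(35-2)! = 1190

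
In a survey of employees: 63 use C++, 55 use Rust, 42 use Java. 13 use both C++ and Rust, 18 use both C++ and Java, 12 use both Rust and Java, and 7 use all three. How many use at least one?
|A∪B∪C| = 63+55+42-13-18-12+7 = 124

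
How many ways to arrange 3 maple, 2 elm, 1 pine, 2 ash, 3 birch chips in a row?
11! / (3! × 2! × 1! × 2! × 3!) = 277200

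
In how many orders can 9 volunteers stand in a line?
9! = 362880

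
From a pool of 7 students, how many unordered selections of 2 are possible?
C(7,2) = 7!/(2!×5!) = 21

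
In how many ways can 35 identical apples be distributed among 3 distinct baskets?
C(35+3-1, 3-1) = C(37, 2) = 666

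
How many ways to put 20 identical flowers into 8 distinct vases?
C(20+8-1, 8-1) = C(27, 7) = 888030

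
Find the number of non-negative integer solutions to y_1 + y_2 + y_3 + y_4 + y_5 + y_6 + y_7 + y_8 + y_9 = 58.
C(58+9-1, 9-1) = C(66, 8) = 5743572120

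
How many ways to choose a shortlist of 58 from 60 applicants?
C(60,58) = 60!/(58!×2!) = 1770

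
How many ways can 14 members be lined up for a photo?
14! = 87178291200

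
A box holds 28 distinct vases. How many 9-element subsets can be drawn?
C(28,9) = 28!/(9!×19!) = 6906900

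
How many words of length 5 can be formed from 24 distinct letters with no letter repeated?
P(24,5) = 24!/(24-5)! = 5100480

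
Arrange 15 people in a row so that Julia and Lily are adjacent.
Treat as block: (15-1)! × 2! = 87178291200 × 2 = 174356582400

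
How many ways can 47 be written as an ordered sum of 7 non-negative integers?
C(47+7-1, 7-1) = C(53, 6) = 22957480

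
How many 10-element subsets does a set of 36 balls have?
C(36,10) = 36!/(10!×26!) = 254186856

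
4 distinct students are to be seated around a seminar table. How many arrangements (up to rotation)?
Circular: fix one position, arrange the rest. (4-1)! = 6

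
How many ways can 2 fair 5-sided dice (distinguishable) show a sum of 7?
Coefficient of x^7 in (x + x² + ... + x^5)^2. By inclusion-exclusion on dice exceeding 5: Σ_j (-1)^j C(2,j)·C(7-1-5j, 1) = C(2,0)·C(6,1) - C(2,1)·C(1,1) = 1·6 - 2·1 = 4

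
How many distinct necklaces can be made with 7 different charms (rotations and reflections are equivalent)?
(7-1)!/2 = 720/2 = 360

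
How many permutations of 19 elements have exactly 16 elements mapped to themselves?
Choose the 16 fixed points C(19,16) = 969, derange the rest: !3 = Σ_{j=0}^{3} (-1)^j·3!/j! = 6 - 6 + 3 - 1 = 2. Product = 969 × 2 = 1938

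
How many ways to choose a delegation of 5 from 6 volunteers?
C(6,5) = 6!/(5!×1!) = 6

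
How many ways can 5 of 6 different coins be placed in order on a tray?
P(6,5) = 6!/(6-5)! = 720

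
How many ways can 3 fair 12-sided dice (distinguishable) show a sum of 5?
Coefficient of x^5 in (x + x² + ... + x^12)^3. By inclusion-exclusion on dice exceeding 12: Σ_j (-1)^j C(3,j)·C(5-1-12j, 2) = C(3,0)·C(4,2) = 1·6 = 6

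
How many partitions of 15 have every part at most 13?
Let r_j(i) = number of partitions of i into parts ≤ j, for i = 0..15. r_1(i) = 1 for all i; r_j(i) = r_{j-1}(i) + r_j(i-j). Rows j = 2..13: ≤2: 1 1 2 2 3 3 4 4 5 5 6 6 7 7 8 8; ≤3: 1 1 2 3 4 5 7 8 10 12 14 16 19 21 24 27; ≤4: 1 1 2 3 5 6 9 11 15 18 23 27 34 39 47 54; ≤5: 1 1 2 3 5 7 10 13 18 23 30 37 47 57 70 84; ≤6: 1 1 2 3 5 7 11 14 20 26 35 44 58 71 90 110; ≤7: 1 1 2 3 5 7 11 15 21 28 38 49 65 82 105 131; ≤8: 1 1 2 3 5 7 11 15 22 29 40 52 70 89 116 146; ≤9: 1 1 2 3 5 7 11 15 22 30 41 54 73 94 123 157; ≤10: 1 1 2 3 5 7 11 15 22 30 42 55 75 97 128 164; ≤11: 1 1 2 3 5 7 11 15 22 30 42 56 76 99 131 169; ≤12: 1 1 2 3 5 7 11 15 22 30 42 56 77 100 133 172; ≤13: 1 1 2 3 5 7 11 15 22 30 42 56 77 101 134 174. r_13(15) = 174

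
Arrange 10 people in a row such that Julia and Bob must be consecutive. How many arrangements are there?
Treat the 2 as one block: (10-2+1)! × 2! = 362880 × 2 = 725760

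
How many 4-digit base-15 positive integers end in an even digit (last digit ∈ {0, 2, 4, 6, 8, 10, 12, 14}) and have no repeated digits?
Last∈{0,2,4,6,8,10,12,14}. Last=0: 2184. Last nonzero: 7×13×P(13,2) = 14196. Total = 16380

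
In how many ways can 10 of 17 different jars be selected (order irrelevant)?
C(17,10) = 17!/(10!×7!) = 19448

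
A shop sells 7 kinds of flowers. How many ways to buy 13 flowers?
C(13+7-1, 7-1) = C(19, 6) = 27132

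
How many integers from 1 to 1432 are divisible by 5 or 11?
⌊1432/5⌋ + ⌊1432/11⌋ - ⌊1432/55⌋ = 286 + 130 - 26 = 390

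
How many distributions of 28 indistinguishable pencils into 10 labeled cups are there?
C(28+10-1, 10-1) = C(37, 9) = 124403620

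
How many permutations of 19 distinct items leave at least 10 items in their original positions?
Exactly j fixed points: C(19,j)·!(19-j); sum over j ≥ 10 (derangement numbers via !m = (m-1)·(!(m-1) + !(m-2)): !0..!9 = 1, 0, 1, 2, 9, 44, 265, 1854, 14833, 133496). Σ_{j=10}^{19} C(19,j)·!(19-j) = C(19,10)·!9 + C(19,11)·!8 + C(19,12)·!7 + C(19,13)·!6 + C(19,14)·!5 + C(19,15)·!4 + C(19,16)·!3 + C(19,17)·!2 + C(19,18)·!1 + C(19,19)·!0 = 92378·133496 + 75582·14833 + 50388·1854 + 27132·265 + 11628·44 + 3876·9 + 969·2 + 171·1 + 19·0 + 1·1 = 13554359252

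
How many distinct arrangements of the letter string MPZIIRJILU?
10! / (1! × 1! × 1! × 3! × 1! × 1! × 1! × 1!) = 604800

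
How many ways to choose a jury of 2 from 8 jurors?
C(8,2) = 8!/(2!×6!) = 28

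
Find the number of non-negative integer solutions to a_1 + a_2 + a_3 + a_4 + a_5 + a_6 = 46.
C(46+6-1, 6-1) = C(51, 5) = 2349060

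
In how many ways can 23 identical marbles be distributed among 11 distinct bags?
C(23+11-1, 11-1) = C(33, 10) = 92561040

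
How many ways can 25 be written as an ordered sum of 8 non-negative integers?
C(25+8-1, 8-1) = C(32, 7) = 3365856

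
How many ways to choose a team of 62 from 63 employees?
C(63,62) = 63!/(62!×1!) = 63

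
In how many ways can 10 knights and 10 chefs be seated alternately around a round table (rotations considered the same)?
Fix one of the knights: (10-1)! ways for the remaining knights, × 10! ways for the chefs = 362880 × 3628800 = 1316818944000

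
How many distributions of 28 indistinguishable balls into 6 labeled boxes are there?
C(28+6-1, 6-1) = C(33, 5) = 237336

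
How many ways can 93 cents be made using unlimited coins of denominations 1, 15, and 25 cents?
Coefficient of x^93 in 1/(1-x^1) · 1/(1-x^15) · 1/(1-x^25). Case on j = number of 25-cent coins (j = 0..3); remainder r = 93 - 25j is made from {1,15} in ⌊r/15⌋+1 ways. r = 93, 68, 43, 18 → 7 + 5 + 3 + 2 = 17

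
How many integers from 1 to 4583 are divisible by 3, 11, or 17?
⌊4583/3⌋+⌊4583/11⌋+⌊4583/17⌋ - ⌊4583/33⌋-⌊4583/51⌋-⌊4583/187⌋ + ⌊4583/561⌋ = 1527+416+269 - 138-89-24 + 8 = 1969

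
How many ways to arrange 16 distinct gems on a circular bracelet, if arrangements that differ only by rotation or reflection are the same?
(16-1)!/2 = 1307674368000/2 = 653837184000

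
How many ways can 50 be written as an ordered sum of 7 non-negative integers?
C(50+7-1, 7-1) = C(56, 6) = 32468436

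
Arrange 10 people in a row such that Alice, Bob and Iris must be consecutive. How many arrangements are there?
Treat the 3 as one block: (10-3+1)! × 3! = 40320 × 6 = 241920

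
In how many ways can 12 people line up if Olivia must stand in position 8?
Fix one position: (12-1)! = 39916800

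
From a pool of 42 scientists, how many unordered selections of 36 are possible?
C(42,36) = 42!/(36!×6!) = 5245786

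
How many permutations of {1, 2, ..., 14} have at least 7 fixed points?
Exactly j fixed points: C(14,j)·!(14-j); sum over j ≥ 7 (derangement numbers via !m = (m-1)·(!(m-1) + !(m-2)): !0..!7 = 1, 0, 1, 2, 9, 44, 265, 1854). Σ_{j=7}^{14} C(14,j)·!(14-j) = C(14,7)·!7 + C(14,8)·!6 + C(14,9)·!5 + C(14,10)·!4 + C(14,11)·!3 + C(14,12)·!2 + C(14,13)·!1 + C(14,14)·!0 = 3432·1854 + 3003·265 + 2002·44 + 1001·9 + 364·2 + 91·1 + 14·0 + 1·1 = 7256640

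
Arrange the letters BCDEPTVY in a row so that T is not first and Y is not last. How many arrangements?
By inclusion-exclusion: 8! - 2×(8-1)! + (8-2)! = 40320 - 10080 + 720 = 30960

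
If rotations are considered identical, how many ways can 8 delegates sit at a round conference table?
Circular: fix one position, arrange the rest. (8-1)! = 5040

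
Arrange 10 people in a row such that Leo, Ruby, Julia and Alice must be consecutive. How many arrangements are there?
Treat the 4 as one block: (10-4+1)! × 4! = 5040 × 24 = 120960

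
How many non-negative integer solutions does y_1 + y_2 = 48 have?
C(48+2-1, 2-1) = C(49, 1) = 49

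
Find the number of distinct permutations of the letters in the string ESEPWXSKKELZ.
12! / (1! × 1! × 1! × 1! × 3! × 2! × 2! × 1!) = 19958400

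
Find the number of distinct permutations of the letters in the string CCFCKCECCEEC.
12! / (1! × 3! × 7! × 1!) = 15840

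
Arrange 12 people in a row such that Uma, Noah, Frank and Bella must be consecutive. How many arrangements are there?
Treat the 4 as one block: (12-4+1)! × 4! = 362880 × 24 = 8709120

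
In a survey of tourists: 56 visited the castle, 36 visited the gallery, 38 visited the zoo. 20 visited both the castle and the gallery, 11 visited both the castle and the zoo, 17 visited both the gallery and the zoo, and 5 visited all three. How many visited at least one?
|A∪B∪C| = 56+36+38-20-11-17+5 = 87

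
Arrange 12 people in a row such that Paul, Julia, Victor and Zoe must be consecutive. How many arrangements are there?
Treat the 4 as one block: (12-4+1)! × 4! = 362880 × 24 = 8709120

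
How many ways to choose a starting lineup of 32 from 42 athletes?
C(42,32) = 42!/(32!×10!) = 1471442973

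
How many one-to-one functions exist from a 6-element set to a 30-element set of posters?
P(30,6) = 30!/(30-6)! = 427518000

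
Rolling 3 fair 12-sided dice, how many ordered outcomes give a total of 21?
Coefficient of x^21 in (x + x² + ... + x^12)^3. By inclusion-exclusion on dice exceeding 12: Σ_j (-1)^j C(3,j)·C(21-1-12j, 2) = C(3,0)·C(20,2) - C(3,1)·C(8,2) = 1·190 - 3·28 = 106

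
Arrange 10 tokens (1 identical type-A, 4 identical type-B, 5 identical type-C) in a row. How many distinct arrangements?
10! / (1! × 4! × 5!) = 1260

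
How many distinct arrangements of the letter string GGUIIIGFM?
9! / (3! × 3! × 1! × 1! × 1!) = 10080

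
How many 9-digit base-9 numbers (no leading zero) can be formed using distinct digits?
First digit: 8 choices (nonzero). Then descending: 8 × 8 × 7 × 6 × 5 × 4 × 3 × 2 × 1 = 322560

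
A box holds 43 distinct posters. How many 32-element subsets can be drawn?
C(43,32) = 43!/(32!×11!) = 5752004349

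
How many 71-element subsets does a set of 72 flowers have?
C(72,71) = 72!/(71!×1!) = 72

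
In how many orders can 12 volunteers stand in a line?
12! = 479001600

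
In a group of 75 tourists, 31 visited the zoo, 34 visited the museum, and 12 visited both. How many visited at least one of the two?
|A∪B| = |A| + |B| - |A∩B| = 31 + 34 - 12 = 53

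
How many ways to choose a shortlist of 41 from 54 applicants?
C(54,41) = 54!/(41!×13!) = 1108176102180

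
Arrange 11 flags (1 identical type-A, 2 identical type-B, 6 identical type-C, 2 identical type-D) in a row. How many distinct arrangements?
11! / (1! × 2! × 6! × 2!) = 13860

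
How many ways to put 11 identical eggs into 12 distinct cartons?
C(11+12-1, 12-1) = C(22, 11) = 705432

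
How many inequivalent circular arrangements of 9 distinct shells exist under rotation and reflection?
(9-1)!/2 = 40320/2 = 20160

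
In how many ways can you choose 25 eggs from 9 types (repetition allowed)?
C(25+9-1, 9-1) = C(33, 8) = 13884156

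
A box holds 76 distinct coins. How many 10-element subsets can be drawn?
C(76,10) = 76!/(10!×66!) = 954526728530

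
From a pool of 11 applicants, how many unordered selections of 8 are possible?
C(11,8) = 11!/(8!×3!) = 165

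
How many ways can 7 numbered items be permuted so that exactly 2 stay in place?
Choose the 2 fixed points C(7,2) = 21, derange the rest: !5 = Σ_{j=0}^{5} (-1)^j·5!/j! = 120 - 120 + 60 - 20 + 5 - 1 = 44. Product = 21 × 44 = 924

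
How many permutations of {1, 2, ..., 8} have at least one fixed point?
Complement of the derangements. !8 = Σ_{j=0}^{8} (-1)^j·8!/j! = 40320 - 40320 + 20160 - 6720 + 1680 - 336 + 56 - 8 + 1 = 14833. 8! - !8 = 40320 - 14833 = 25487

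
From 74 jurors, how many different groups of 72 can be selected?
C(74,72) = 74!/(72!×2!) = 2701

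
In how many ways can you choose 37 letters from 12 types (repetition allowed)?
C(37+12-1, 12-1) = C(48, 11) = 22595200368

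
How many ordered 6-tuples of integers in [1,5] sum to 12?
Coefficient of x^12 in (x + x² + ... + x^5)^6. By inclusion-exclusion on dice exceeding 5: Σ_j (-1)^j C(6,j)·C(12-1-5j, 5) = C(6,0)·C(11,5) - C(6,1)·C(6,5) = 1·462 - 6·6 = 426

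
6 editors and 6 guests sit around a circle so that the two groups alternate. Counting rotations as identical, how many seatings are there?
Fix one of the editors: (6-1)! ways for the remaining editors, × 6! ways for the guests = 120 × 720 = 86400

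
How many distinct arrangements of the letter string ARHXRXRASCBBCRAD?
16! / (2! × 1! × 3! × 1! × 1! × 4! × 2! × 2!) = 18162144000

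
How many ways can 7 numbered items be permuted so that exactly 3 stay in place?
Choose the 3 fixed points C(7,3) = 35, derange the rest: !4 = Σ_{j=0}^{4} (-1)^j·4!/j! = 24 - 24 + 12 - 4 + 1 = 9. Product = 35 × 9 = 315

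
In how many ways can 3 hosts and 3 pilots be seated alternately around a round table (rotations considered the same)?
Fix one of the hosts: (3-1)! ways for the remaining hosts, × 3! ways for the pilots = 2 × 6 = 12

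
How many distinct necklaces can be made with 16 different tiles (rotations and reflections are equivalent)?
(16-1)!/2 = 1307674368000/2 = 653837184000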